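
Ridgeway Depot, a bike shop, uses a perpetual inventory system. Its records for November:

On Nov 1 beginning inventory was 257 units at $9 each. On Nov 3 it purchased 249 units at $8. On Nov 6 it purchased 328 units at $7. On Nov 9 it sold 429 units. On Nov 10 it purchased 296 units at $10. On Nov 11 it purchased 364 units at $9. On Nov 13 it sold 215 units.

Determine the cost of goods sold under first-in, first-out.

COGS = $5,271

Nov 9, 429 sold [FIFO — oldest first]: 257 @ $9 + 172 @ $8 = $3,689
Nov 13, 215 sold [FIFO — oldest first]: 77 @ $8 + 138 @ $7 = $1,582
Total COGS = $3,689 + $1,582 = $5,271
Ending inventory: 190 @ $7 + 296 @ $10 + 364 @ $9 = $7,566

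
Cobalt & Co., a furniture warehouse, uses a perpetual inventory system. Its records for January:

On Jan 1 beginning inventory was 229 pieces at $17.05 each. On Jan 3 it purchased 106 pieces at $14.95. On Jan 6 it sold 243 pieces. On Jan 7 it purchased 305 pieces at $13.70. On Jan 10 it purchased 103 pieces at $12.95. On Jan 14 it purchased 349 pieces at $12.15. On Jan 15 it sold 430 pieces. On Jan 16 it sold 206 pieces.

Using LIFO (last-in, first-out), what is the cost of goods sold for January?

COGS = $12,015.55

Jan 6, 243 sold [LIFO — newest first]: 106 @ $14.95 + 137 @ $17.05 = $3,920.55
Jan 15, 430 sold [LIFO — newest first]: 349 @ $12.15 + 81 @ $12.95 = $5,289.30
Jan 16, 206 sold [LIFO — newest first]: 22 @ $12.95 + 184 @ $13.70 = $2,805.70
Total COGS = $3,920.55 + $5,289.30 + $2,805.70 = $12,015.55
Ending inventory: 92 @ $17.05 + 121 @ $13.70 = $3,226.30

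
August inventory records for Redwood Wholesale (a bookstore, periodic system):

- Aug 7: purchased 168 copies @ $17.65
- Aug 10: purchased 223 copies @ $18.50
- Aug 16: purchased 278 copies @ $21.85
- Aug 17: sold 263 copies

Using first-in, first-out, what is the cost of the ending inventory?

Aug 17, 263 sold [FIFO — oldest first]: 168 @ $17.65 + 95 @ $18.50 = $4,722.70
Ending inventory: 128 @ $18.50 + 278 @ $21.85 = $8,442.30

Ending inventory = $8,442.30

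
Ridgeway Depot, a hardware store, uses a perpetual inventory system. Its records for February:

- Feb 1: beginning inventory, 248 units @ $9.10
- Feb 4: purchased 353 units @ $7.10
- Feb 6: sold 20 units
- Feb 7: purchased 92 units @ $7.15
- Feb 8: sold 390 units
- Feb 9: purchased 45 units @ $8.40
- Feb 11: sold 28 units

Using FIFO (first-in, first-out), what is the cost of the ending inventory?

Feb 6, 20 sold [FIFO — oldest first]: 20 @ $9.10 = $182.00
Feb 8, 390 sold [FIFO — oldest first]: 228 @ $9.10 + 162 @ $7.10 = $3,225.00
Feb 11, 28 sold [FIFO — oldest first]: 28 @ $7.10 = $198.80
Total COGS = $182.00 + $3,225.00 + $198.80 = $3,605.80
Ending inventory: 163 @ $7.10 + 92 @ $7.15 + 45 @ $8.40 = $2,193.10

Ending inventory = $2,193.10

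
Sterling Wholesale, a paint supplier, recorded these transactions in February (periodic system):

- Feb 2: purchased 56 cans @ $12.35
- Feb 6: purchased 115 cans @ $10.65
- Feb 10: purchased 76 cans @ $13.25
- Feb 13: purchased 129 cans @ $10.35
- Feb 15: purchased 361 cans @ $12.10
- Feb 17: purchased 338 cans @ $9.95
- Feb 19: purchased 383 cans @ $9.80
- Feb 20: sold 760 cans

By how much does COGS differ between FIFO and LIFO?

$1,267.05

FIFO COGS: 56 @ $12.35 + 115 @ $10.65 + 76 @ $13.25 + 129 @ $10.35 + 361 @ $12.10 + 23 @ $9.95 = $8,855.45
LIFO COGS: 383 @ $9.80 + 338 @ $9.95 + 39 @ $12.10 = $7,588.40
Difference = |$8,855.45 − $7,588.40| = $1,267.05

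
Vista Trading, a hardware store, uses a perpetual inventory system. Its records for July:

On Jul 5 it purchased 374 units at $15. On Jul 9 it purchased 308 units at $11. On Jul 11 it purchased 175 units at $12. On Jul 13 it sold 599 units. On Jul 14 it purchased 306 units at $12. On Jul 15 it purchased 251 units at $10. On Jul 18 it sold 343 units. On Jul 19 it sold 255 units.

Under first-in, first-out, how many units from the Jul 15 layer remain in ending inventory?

217

Jul 13, 599 sold [FIFO — oldest first]: 374 @ $15 + 225 @ $11 = $8,085
Jul 18, 343 sold [FIFO — oldest first]: 83 @ $11 + 175 @ $12 + 85 @ $12 = $4,033
Jul 19, 255 sold [FIFO — oldest first]: 221 @ $12 + 34 @ $10 = $2,992
Total COGS = $8,085 + $4,033 + $2,992 = $15,110
Ending inventory: 217 @ $10 = $2,170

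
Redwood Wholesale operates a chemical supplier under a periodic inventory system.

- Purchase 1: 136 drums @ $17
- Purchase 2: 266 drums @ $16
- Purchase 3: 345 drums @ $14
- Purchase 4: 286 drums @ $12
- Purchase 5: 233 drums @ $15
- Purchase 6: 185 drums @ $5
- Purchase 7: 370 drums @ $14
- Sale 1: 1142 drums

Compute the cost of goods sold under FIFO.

Sale 1 (1142) [FIFO — oldest first]: 136 @ $17 + 266 @ $16 + 345 @ $14 + 286 @ $12 + 109 @ $15 = $16,465
Ending inventory: 124 @ $15 + 185 @ $5 + 370 @ $14 = $7,965
Check: goods available $24,430 = COGS $16,465 + ending $7,965

COGS = $16,465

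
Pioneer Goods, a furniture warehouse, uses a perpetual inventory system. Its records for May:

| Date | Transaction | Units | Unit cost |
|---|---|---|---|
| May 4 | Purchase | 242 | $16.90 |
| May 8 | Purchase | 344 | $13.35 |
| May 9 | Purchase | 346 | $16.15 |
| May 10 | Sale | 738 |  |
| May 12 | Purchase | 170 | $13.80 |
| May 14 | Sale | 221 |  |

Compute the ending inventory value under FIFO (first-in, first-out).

May 10, 738 sold [FIFO — oldest first]: 242 @ $16.90 + 344 @ $13.35 + 152 @ $16.15 = $11,137.00
May 14, 221 sold [FIFO — oldest first]: 194 @ $16.15 + 27 @ $13.80 = $3,505.70
Total COGS = $11,137.00 + $3,505.70 = $14,642.70
Ending inventory: 143 @ $13.80 = $1,973.40
Check: goods available $16,616.10 = COGS $14,642.70 + ending $1,973.40

Ending inventory = $1,973.40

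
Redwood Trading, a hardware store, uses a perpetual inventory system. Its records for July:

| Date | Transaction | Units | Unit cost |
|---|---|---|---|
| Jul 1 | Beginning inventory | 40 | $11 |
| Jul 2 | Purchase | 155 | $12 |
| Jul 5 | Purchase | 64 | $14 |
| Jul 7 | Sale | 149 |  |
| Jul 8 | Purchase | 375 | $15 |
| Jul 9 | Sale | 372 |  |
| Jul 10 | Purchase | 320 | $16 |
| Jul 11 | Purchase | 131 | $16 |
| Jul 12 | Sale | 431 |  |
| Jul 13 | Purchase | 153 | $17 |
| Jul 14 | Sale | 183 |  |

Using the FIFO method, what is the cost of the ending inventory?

Ending inventory = $1,751

Jul 7, 149 sold [FIFO — oldest first]: 40 @ $11 + 109 @ $12 = $1,748
Jul 9, 372 sold [FIFO — oldest first]: 46 @ $12 + 64 @ $14 + 262 @ $15 = $5,378
Jul 12, 431 sold [FIFO — oldest first]: 113 @ $15 + 318 @ $16 = $6,783
Jul 14, 183 sold [FIFO — oldest first]: 2 @ $16 + 131 @ $16 + 50 @ $17 = $2,978
Total COGS = $1,748 + $5,378 + $6,783 + $2,978 = $16,887
Ending inventory: 103 @ $17 = $1,751
Check: goods available $18,638 = COGS $16,887 + ending $1,751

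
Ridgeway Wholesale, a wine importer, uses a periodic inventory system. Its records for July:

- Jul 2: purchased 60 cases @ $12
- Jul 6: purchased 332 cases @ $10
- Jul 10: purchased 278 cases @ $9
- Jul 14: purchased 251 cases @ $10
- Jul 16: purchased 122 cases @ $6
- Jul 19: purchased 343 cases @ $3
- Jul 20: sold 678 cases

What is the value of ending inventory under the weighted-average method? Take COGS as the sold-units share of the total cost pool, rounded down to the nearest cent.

Ending inventory = $5,523.53

Jul 20, sell 678: 678/1386 × $10,813.00 → $5,289.47
Ending inventory (cost pool remaining) = $5,523.53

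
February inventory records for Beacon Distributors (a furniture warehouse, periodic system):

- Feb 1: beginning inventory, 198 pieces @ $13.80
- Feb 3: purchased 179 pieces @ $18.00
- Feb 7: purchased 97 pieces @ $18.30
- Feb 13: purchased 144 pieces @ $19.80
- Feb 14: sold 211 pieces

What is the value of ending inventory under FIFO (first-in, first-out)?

Ending inventory = $7,614.30

Feb 14, 211 sold [FIFO — oldest first]: 198 @ $13.80 + 13 @ $18.00 = $2,966.40
Ending inventory: 166 @ $18.00 + 97 @ $18.30 + 144 @ $19.80 = $7,614.30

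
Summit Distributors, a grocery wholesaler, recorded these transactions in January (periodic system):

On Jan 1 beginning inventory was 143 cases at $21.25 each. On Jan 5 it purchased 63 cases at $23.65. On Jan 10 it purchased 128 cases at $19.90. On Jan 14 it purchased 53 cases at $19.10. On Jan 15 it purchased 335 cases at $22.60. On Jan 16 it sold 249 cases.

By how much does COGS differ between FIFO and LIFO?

FIFO COGS: 143 @ $21.25 + 63 @ $23.65 + 43 @ $19.90 = $5,384.40
LIFO COGS: 249 @ $22.60 = $5,627.40
Difference = |$5,384.40 − $5,627.40| = $243.00

$243.00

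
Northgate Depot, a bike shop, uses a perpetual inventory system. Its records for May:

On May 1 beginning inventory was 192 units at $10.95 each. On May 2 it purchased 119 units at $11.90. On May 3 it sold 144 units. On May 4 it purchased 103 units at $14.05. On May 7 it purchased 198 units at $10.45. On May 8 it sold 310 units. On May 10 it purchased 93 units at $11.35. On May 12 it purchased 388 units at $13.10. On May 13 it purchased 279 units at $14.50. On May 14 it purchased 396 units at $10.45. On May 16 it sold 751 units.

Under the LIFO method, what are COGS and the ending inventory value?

May 3, 144 sold [LIFO — newest first]: 119 @ $11.90 + 25 @ $10.95 = $1,689.85
May 8, 310 sold [LIFO — newest first]: 198 @ $10.45 + 103 @ $14.05 + 9 @ $10.95 = $3,614.80
May 16, 751 sold [LIFO — newest first]: 396 @ $10.45 + 279 @ $14.50 + 76 @ $13.10 = $9,179.30
Total COGS = $1,689.85 + $3,614.80 + $9,179.30 = $14,483.95
Ending inventory: 158 @ $10.95 + 93 @ $11.35 + 312 @ $13.10 = $6,872.85
Check: goods available $21,356.80 = COGS $14,483.95 + ending $6,872.85

COGS = $14,483.95; ending inventory = $6,872.85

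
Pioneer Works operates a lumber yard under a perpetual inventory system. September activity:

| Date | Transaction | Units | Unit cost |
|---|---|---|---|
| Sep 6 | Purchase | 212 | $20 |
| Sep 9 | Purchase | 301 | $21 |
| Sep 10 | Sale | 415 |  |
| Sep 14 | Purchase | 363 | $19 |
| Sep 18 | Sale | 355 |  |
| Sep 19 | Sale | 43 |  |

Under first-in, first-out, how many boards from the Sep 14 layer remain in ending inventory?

63

Sep 10, 415 sold [FIFO — oldest first]: 212 @ $20 + 203 @ $21 = $8,503
Sep 18, 355 sold [FIFO — oldest first]: 98 @ $21 + 257 @ $19 = $6,941
Sep 19, 43 sold [FIFO — oldest first]: 43 @ $19 = $817
Total COGS = $8,503 + $6,941 + $817 = $16,261
Ending inventory: 63 @ $19 = $1,197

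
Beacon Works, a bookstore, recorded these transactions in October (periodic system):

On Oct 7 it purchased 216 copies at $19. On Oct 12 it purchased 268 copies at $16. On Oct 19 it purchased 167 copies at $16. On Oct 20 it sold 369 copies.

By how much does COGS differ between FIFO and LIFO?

$648

FIFO COGS: 216 @ $19 + 153 @ $16 = $6,552
LIFO COGS: 167 @ $16 + 202 @ $16 = $5,904
Difference = |$6,552 − $5,904| = $648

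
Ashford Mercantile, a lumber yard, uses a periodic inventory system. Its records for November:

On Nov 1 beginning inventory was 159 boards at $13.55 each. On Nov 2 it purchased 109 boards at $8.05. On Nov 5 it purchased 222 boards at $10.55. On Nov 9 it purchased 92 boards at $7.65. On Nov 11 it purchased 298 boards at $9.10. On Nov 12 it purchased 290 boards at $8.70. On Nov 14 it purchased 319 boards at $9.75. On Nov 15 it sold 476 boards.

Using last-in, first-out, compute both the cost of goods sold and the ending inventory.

Nov 15, 476 sold [LIFO — newest first]: 319 @ $9.75 + 157 @ $8.70 = $4,476.15
Ending inventory: 159 @ $13.55 + 109 @ $8.05 + 222 @ $10.55 + 92 @ $7.65 + 298 @ $9.10 + 133 @ $8.70 = $9,946.70

COGS = $4,476.15; ending inventory = $9,946.70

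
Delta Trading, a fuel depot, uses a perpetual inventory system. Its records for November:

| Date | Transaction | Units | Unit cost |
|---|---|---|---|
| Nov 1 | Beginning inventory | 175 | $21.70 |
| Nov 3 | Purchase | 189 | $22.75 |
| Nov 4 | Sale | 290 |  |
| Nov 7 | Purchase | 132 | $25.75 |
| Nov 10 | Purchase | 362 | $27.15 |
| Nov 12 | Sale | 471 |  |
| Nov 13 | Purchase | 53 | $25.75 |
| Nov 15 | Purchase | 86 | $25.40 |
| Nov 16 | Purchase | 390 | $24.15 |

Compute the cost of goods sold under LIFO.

Nov 4, 290 sold [LIFO — newest first]: 189 @ $22.75 + 101 @ $21.70 = $6,491.45
Nov 12, 471 sold [LIFO — newest first]: 362 @ $27.15 + 109 @ $25.75 = $12,635.05
Total COGS = $6,491.45 + $12,635.05 = $19,126.50
Ending inventory: 74 @ $21.70 + 23 @ $25.75 + 53 @ $25.75 + 86 @ $25.40 + 390 @ $24.15 = $15,165.70
Check: goods available $34,292.20 = COGS $19,126.50 + ending $15,165.70

COGS = $19,126.50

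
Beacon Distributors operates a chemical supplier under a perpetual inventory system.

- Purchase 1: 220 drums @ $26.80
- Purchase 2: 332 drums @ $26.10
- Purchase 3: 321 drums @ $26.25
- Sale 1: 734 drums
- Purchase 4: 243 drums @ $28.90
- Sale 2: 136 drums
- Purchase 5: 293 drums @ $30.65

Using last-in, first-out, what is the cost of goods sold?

Sale 1 (734) [LIFO — newest first]: 321 @ $26.25 + 332 @ $26.10 + 81 @ $26.80 = $19,262.25
Sale 2 (136) [LIFO — newest first]: 136 @ $28.90 = $3,930.40
Total COGS = $19,262.25 + $3,930.40 = $23,192.65
Ending inventory: 139 @ $26.80 + 107 @ $28.90 + 293 @ $30.65 = $15,797.95
Check: goods available $38,990.60 = COGS $23,192.65 + ending $15,797.95

COGS = $23,192.65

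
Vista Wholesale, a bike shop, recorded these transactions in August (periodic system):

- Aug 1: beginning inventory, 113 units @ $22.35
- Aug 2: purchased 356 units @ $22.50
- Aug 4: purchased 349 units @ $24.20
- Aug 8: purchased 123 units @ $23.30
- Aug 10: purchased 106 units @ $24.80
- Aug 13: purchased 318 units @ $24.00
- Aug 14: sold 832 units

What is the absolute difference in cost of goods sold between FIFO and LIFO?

FIFO COGS: 113 @ $22.35 + 356 @ $22.50 + 349 @ $24.20 + 14 @ $23.30 = $19,307.55
LIFO COGS: 318 @ $24.00 + 106 @ $24.80 + 123 @ $23.30 + 285 @ $24.20 = $20,023.70
Difference = |$19,307.55 − $20,023.70| = $716.15

$716.15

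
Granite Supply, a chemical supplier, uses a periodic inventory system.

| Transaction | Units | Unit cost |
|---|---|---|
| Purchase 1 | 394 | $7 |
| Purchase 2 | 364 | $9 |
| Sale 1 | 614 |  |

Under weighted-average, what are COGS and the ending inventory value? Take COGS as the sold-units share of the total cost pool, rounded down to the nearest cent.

COGS = $4,887.69; ending inventory = $1,146.31

Sale 1, sell 614: 614/758 × $6,034.00 → $4,887.69
Ending inventory (cost pool remaining) = $1,146.31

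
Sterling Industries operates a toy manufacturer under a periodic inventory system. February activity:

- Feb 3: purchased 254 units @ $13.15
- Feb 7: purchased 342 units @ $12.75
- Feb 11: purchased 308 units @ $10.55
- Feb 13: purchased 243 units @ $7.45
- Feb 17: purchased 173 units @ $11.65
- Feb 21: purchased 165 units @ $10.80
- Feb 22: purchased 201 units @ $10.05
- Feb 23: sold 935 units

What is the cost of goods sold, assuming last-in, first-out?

COGS = $9,242.00

Feb 23, 935 sold [LIFO — newest first]: 201 @ $10.05 + 165 @ $10.80 + 173 @ $11.65 + 243 @ $7.45 + 153 @ $10.55 = $9,242.00
Ending inventory: 254 @ $13.15 + 342 @ $12.75 + 155 @ $10.55 = $9,335.85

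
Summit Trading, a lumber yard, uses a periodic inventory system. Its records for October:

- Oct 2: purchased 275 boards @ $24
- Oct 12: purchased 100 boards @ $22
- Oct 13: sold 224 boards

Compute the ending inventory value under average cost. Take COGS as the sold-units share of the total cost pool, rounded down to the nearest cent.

Ending inventory = $3,543.47

Oct 13, sell 224: 224/375 × $8,800.00 → $5,256.53
Ending inventory (cost pool remaining) = $3,543.47
Check: goods available $8,800.00 = COGS $5,256.53 + ending $3,543.47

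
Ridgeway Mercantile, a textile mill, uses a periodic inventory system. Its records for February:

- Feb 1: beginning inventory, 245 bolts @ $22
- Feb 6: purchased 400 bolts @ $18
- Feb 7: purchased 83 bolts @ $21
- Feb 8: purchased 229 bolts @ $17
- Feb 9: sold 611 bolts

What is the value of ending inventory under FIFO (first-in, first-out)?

Ending inventory = $6,248

Feb 9, 611 sold [FIFO — oldest first]: 245 @ $22 + 366 @ $18 = $11,978
Ending inventory: 34 @ $18 + 83 @ $21 + 229 @ $17 = $6,248
Check: goods available $18,226 = COGS $11,978 + ending $6,248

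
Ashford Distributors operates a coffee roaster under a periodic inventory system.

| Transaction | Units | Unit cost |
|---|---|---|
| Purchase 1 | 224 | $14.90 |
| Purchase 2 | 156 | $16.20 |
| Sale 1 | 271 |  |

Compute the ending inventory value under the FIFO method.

Ending inventory = $1,765.80

Sale 1 (271) [FIFO — oldest first]: 224 @ $14.90 + 47 @ $16.20 = $4,099.00
Ending inventory: 109 @ $16.20 = $1,765.80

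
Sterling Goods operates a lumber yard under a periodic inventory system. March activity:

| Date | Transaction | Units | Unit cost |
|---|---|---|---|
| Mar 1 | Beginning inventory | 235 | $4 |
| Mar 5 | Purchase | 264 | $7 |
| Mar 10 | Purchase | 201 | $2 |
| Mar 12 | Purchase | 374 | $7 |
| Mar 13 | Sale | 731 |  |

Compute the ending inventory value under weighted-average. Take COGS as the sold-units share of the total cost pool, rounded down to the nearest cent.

Ending inventory = $1,854.89

Mar 13, sell 731: 731/1074 × $5,808.00 → $3,953.11
Ending inventory (cost pool remaining) = $1,854.89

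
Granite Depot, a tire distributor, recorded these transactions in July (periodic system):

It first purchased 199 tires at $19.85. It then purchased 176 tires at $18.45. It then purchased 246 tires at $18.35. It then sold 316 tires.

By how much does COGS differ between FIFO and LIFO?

$303.20

FIFO COGS: 199 @ $19.85 + 117 @ $18.45 = $6,108.80
LIFO COGS: 246 @ $18.35 + 70 @ $18.45 = $5,805.60
Difference = |$6,108.80 − $5,805.60| = $303.20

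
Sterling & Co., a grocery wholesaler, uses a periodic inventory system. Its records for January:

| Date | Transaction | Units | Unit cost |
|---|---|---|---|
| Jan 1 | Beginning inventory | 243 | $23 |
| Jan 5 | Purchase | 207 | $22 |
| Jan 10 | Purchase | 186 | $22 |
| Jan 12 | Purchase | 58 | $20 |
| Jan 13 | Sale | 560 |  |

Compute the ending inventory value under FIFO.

Ending inventory = $2,832

Jan 13, 560 sold [FIFO — oldest first]: 243 @ $23 + 207 @ $22 + 110 @ $22 = $12,563
Ending inventory: 76 @ $22 + 58 @ $20 = $2,832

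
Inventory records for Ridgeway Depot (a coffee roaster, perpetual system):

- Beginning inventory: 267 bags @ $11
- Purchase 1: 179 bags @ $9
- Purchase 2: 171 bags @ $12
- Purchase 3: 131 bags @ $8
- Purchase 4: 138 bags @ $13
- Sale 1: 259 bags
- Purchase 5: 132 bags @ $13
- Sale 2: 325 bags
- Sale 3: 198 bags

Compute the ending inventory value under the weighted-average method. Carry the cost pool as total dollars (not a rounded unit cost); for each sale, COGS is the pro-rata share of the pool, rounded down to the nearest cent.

Ending inventory = $2,611.20

After Beginning: 267 on hand, pool $2,937.00 (≈ $11.0000 each)
After Purchase 1: 446 on hand, pool $4,548.00 (≈ $10.1973 each)
After Purchase 2: 617 on hand, pool $6,600.00 (≈ $10.6969 each)
After Purchase 3: 748 on hand, pool $7,648.00 (≈ $10.2246 each)
After Purchase 4: 886 on hand, pool $9,442.00 (≈ $10.6569 each)
Sale 1, sell 259: 259/886 × $9,442.00 → $2,760.13
After Purchase 5: 759 on hand, pool $8,397.87 (≈ $11.0644 each)
Sale 2, sell 325: 325/759 × $8,397.87 → $3,595.92
Sale 3, sell 198: 198/434 × $4,801.95 → $2,190.75
Total COGS = $2,760.13 + $3,595.92 + $2,190.75 = $8,546.80
Ending inventory (cost pool remaining) = $2,611.20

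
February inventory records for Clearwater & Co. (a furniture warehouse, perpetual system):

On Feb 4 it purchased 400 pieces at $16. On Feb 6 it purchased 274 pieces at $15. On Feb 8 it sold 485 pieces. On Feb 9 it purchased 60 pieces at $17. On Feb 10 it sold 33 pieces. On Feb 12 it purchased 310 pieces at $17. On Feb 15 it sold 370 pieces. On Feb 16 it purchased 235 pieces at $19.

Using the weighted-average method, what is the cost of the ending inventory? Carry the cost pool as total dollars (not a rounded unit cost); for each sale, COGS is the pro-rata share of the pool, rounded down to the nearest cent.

Ending inventory = $7,048.62

After Feb 4: 400 on hand, pool $6,400.00 (≈ $16.0000 each)
After Feb 6: 674 on hand, pool $10,510.00 (≈ $15.5935 each)
Feb 8, sell 485: 485/674 × $10,510.00 → $7,562.83
After Feb 9: 249 on hand, pool $3,967.17 (≈ $15.9324 each)
Feb 10, sell 33: 33/249 × $3,967.17 → $525.76
After Feb 12: 526 on hand, pool $8,711.41 (≈ $16.5616 each)
Feb 15, sell 370: 370/526 × $8,711.41 → $6,127.79
After Feb 16: 391 on hand, pool $7,048.62 (≈ $18.0272 each)
Total COGS = $7,562.83 + $525.76 + $6,127.79 = $14,216.38
Ending inventory (cost pool remaining) = $7,048.62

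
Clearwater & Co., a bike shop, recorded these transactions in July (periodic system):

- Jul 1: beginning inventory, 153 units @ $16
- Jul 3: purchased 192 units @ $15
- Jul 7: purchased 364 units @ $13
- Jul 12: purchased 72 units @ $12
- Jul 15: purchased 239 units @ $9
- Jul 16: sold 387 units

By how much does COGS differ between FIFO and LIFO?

FIFO COGS: 153 @ $16 + 192 @ $15 + 42 @ $13 = $5,874
LIFO COGS: 239 @ $9 + 72 @ $12 + 76 @ $13 = $4,003
Difference = |$5,874 − $4,003| = $1,871

$1,871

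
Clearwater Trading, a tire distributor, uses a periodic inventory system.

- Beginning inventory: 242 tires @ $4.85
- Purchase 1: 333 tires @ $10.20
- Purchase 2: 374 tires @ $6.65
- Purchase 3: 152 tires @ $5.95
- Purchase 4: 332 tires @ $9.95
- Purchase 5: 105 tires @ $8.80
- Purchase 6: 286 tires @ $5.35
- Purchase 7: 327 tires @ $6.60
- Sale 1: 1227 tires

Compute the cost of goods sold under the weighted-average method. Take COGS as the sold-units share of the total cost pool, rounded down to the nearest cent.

Sale 1, sell 1227: 1227/2151 × $15,877.50 → $9,057.03
Ending inventory (cost pool remaining) = $6,820.47
Check: goods available $15,877.50 = COGS $9,057.03 + ending $6,820.47

COGS = $9,057.03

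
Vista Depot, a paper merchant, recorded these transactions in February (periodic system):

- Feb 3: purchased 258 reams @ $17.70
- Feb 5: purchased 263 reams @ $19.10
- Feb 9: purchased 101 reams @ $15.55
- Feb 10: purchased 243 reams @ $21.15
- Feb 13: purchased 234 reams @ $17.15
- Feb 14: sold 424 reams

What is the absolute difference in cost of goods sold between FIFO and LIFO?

FIFO COGS: 258 @ $17.70 + 166 @ $19.10 = $7,737.20
LIFO COGS: 234 @ $17.15 + 190 @ $21.15 = $8,031.60
Difference = |$7,737.20 − $8,031.60| = $294.40

$294.40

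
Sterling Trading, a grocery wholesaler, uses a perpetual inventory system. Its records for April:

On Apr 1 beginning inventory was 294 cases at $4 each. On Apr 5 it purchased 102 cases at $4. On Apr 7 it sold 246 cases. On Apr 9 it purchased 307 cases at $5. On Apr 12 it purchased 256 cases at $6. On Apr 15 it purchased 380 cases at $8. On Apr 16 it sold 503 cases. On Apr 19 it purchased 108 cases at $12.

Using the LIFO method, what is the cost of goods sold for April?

COGS = $4,762

Apr 7, 246 sold [LIFO — newest first]: 102 @ $4 + 144 @ $4 = $984
Apr 16, 503 sold [LIFO — newest first]: 380 @ $8 + 123 @ $6 = $3,778
Total COGS = $984 + $3,778 = $4,762
Ending inventory: 150 @ $4 + 307 @ $5 + 133 @ $6 + 108 @ $12 = $4,229
Check: goods available $8,991 = COGS $4,762 + ending $4,229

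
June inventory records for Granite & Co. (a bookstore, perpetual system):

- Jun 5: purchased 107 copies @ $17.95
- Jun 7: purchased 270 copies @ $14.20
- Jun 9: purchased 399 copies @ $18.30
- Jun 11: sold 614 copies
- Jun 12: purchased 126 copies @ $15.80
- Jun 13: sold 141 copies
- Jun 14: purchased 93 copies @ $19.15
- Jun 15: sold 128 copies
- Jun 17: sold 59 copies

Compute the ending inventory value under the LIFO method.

Jun 11, 614 sold [LIFO — newest first]: 399 @ $18.30 + 215 @ $14.20 = $10,354.70
Jun 13, 141 sold [LIFO — newest first]: 126 @ $15.80 + 15 @ $14.20 = $2,203.80
Jun 15, 128 sold [LIFO — newest first]: 93 @ $19.15 + 35 @ $14.20 = $2,277.95
Jun 17, 59 sold [LIFO — newest first]: 5 @ $14.20 + 54 @ $17.95 = $1,040.30
Total COGS = $10,354.70 + $2,203.80 + $2,277.95 + $1,040.30 = $15,876.75
Ending inventory: 53 @ $17.95 = $951.35

Ending inventory = $951.35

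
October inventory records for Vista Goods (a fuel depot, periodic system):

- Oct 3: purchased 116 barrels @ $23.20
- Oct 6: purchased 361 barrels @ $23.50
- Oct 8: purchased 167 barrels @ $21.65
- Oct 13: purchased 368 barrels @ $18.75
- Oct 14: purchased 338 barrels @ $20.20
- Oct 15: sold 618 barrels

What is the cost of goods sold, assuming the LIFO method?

Oct 15, 618 sold [LIFO — newest first]: 338 @ $20.20 + 280 @ $18.75 = $12,077.60
Ending inventory: 116 @ $23.20 + 361 @ $23.50 + 167 @ $21.65 + 88 @ $18.75 = $16,440.25

COGS = $12,077.60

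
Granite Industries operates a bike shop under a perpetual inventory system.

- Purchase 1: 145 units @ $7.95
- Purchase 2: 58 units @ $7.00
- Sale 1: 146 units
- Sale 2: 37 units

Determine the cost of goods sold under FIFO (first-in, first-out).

COGS = $1,418.75

Sale 1 (146) [FIFO — oldest first]: 145 @ $7.95 + 1 @ $7.00 = $1,159.75
Sale 2 (37) [FIFO — oldest first]: 37 @ $7.00 = $259.00
Total COGS = $1,159.75 + $259.00 = $1,418.75
Ending inventory: 20 @ $7.00 = $140.00
Check: goods available $1,558.75 = COGS $1,418.75 + ending $140.00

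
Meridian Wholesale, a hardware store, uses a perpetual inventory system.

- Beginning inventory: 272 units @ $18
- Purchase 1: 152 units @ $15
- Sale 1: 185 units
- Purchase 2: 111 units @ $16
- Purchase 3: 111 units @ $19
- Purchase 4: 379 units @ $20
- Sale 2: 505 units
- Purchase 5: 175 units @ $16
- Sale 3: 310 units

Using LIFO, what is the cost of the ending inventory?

Sale 1 (185) [LIFO — newest first]: 152 @ $15 + 33 @ $18 = $2,874
Sale 2 (505) [LIFO — newest first]: 379 @ $20 + 111 @ $19 + 15 @ $16 = $9,929
Sale 3 (310) [LIFO — newest first]: 175 @ $16 + 96 @ $16 + 39 @ $18 = $5,038
Total COGS = $2,874 + $9,929 + $5,038 = $17,841
Ending inventory: 200 @ $18 = $3,600
Check: goods available $21,441 = COGS $17,841 + ending $3,600

Ending inventory = $3,600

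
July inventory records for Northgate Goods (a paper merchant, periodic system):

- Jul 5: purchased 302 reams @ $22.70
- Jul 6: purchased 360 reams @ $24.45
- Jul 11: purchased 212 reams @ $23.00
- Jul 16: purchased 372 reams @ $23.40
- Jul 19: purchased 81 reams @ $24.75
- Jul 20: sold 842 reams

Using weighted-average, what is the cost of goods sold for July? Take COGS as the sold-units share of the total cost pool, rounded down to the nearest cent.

Jul 20, sell 842: 842/1327 × $31,242.95 → $19,824.08
Ending inventory (cost pool remaining) = $11,418.87
Check: goods available $31,242.95 = COGS $19,824.08 + ending $11,418.87

COGS = $19,824.08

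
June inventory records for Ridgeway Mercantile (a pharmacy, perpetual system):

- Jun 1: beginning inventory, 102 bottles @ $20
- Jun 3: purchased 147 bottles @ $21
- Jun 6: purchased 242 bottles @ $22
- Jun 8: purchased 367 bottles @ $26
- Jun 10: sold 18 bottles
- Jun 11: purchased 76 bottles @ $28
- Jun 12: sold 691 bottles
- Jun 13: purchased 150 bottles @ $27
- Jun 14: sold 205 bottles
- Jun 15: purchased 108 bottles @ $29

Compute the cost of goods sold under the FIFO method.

COGS = $21,561

Jun 10, 18 sold [FIFO — oldest first]: 18 @ $20 = $360
Jun 12, 691 sold [FIFO — oldest first]: 84 @ $20 + 147 @ $21 + 242 @ $22 + 218 @ $26 = $15,759
Jun 14, 205 sold [FIFO — oldest first]: 149 @ $26 + 56 @ $28 = $5,442
Total COGS = $360 + $15,759 + $5,442 = $21,561
Ending inventory: 20 @ $28 + 150 @ $27 + 108 @ $29 = $7,742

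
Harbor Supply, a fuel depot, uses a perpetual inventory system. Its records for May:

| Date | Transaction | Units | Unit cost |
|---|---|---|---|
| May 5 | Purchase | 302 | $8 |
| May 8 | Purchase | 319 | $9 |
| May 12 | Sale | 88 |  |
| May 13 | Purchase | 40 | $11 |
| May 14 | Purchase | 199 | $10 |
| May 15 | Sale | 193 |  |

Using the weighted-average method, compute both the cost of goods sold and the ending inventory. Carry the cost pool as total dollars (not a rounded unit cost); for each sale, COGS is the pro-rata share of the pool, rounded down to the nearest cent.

After May 5: 302 on hand, pool $2,416.00 (≈ $8.0000 each)
After May 8: 621 on hand, pool $5,287.00 (≈ $8.5137 each)
May 12, sell 88: 88/621 × $5,287.00 → $749.20
After May 13: 573 on hand, pool $4,977.80 (≈ $8.6873 each)
After May 14: 772 on hand, pool $6,967.80 (≈ $9.0256 each)
May 15, sell 193: 193/772 × $6,967.80 → $1,741.95
Total COGS = $749.20 + $1,741.95 = $2,491.15
Ending inventory (cost pool remaining) = $5,225.85

COGS = $2,491.15; ending inventory = $5,225.85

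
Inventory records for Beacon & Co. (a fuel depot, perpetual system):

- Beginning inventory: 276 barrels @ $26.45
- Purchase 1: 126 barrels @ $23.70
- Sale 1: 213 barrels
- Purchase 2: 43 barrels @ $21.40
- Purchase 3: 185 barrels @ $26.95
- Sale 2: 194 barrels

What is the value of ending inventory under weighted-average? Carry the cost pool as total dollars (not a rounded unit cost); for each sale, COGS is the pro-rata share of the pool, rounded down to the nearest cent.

After Beginning: 276 on hand, pool $7,300.20 (≈ $26.4500 each)
After Purchase 1: 402 on hand, pool $10,286.40 (≈ $25.5881 each)
Sale 1, sell 213: 213/402 × $10,286.40 → $5,450.25
After Purchase 2: 232 on hand, pool $5,756.35 (≈ $24.8119 each)
After Purchase 3: 417 on hand, pool $10,742.10 (≈ $25.7604 each)
Sale 2, sell 194: 194/417 × $10,742.10 → $4,997.52
Total COGS = $5,450.25 + $4,997.52 = $10,447.77
Ending inventory (cost pool remaining) = $5,744.58

Ending inventory = $5,744.58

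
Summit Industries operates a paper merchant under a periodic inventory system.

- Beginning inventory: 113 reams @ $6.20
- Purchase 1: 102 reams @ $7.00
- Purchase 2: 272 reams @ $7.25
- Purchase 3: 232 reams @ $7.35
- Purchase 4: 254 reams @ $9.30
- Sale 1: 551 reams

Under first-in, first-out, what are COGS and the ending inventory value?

COGS = $3,857.00; ending inventory = $3,597.00

Sale 1 (551) [FIFO — oldest first]: 113 @ $6.20 + 102 @ $7.00 + 272 @ $7.25 + 64 @ $7.35 = $3,857.00
Ending inventory: 168 @ $7.35 + 254 @ $9.30 = $3,597.00
Check: goods available $7,454.00 = COGS $3,857.00 + ending $3,597.00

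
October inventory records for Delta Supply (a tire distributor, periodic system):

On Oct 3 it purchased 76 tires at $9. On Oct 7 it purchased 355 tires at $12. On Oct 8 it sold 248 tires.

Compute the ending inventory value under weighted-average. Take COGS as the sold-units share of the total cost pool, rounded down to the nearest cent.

Oct 8, sell 248: 248/431 × $4,944.00 → $2,844.80
Ending inventory (cost pool remaining) = $2,099.20

Ending inventory = $2,099.20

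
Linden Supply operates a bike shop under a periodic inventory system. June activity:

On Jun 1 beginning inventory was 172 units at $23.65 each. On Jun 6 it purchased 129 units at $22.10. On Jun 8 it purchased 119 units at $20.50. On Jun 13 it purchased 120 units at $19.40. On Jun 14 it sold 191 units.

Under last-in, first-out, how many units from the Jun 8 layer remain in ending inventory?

48

Jun 14, 191 sold [LIFO — newest first]: 120 @ $19.40 + 71 @ $20.50 = $3,783.50
Ending inventory: 172 @ $23.65 + 129 @ $22.10 + 48 @ $20.50 = $7,902.70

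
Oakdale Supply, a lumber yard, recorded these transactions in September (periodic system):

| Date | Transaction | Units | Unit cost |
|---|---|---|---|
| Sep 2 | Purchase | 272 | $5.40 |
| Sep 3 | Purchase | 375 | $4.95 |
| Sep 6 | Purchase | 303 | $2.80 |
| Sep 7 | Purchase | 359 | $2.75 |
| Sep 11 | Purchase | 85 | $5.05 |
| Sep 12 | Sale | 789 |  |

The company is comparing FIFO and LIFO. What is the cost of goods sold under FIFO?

FIFO COGS: 272 @ $5.40 + 375 @ $4.95 + 142 @ $2.80 = $3,722.65
LIFO COGS: 85 @ $5.05 + 359 @ $2.75 + 303 @ $2.80 + 42 @ $4.95 = $2,472.80

COGS = $3,722.65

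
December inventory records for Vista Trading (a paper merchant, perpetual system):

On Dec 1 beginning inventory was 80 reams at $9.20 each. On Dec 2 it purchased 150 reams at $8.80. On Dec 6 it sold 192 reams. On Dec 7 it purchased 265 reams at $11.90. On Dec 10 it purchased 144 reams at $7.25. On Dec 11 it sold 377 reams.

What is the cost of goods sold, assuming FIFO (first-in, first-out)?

Dec 6, 192 sold [FIFO — oldest first]: 80 @ $9.20 + 112 @ $8.80 = $1,721.60
Dec 11, 377 sold [FIFO — oldest first]: 38 @ $8.80 + 265 @ $11.90 + 74 @ $7.25 = $4,024.40
Total COGS = $1,721.60 + $4,024.40 = $5,746.00
Ending inventory: 70 @ $7.25 = $507.50
Check: goods available $6,253.50 = COGS $5,746.00 + ending $507.50

COGS = $5,746.00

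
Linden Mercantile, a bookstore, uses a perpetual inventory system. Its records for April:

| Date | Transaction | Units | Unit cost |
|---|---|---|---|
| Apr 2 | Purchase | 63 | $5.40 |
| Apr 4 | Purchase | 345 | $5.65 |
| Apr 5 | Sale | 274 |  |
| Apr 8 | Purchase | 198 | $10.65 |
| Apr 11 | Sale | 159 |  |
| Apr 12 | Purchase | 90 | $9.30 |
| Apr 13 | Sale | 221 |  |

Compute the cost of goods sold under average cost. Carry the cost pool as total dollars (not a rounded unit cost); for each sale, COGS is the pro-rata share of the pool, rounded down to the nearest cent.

COGS = $4,863.43

After Apr 2: 63 on hand, pool $340.20 (≈ $5.4000 each)
After Apr 4: 408 on hand, pool $2,289.45 (≈ $5.6114 each)
Apr 5, sell 274: 274/408 × $2,289.45 → $1,537.52
After Apr 8: 332 on hand, pool $2,860.63 (≈ $8.6164 each)
Apr 11, sell 159: 159/332 × $2,860.63 → $1,370.00
After Apr 12: 263 on hand, pool $2,327.63 (≈ $8.8503 each)
Apr 13, sell 221: 221/263 × $2,327.63 → $1,955.91
Total COGS = $1,537.52 + $1,370.00 + $1,955.91 = $4,863.43
Ending inventory (cost pool remaining) = $371.72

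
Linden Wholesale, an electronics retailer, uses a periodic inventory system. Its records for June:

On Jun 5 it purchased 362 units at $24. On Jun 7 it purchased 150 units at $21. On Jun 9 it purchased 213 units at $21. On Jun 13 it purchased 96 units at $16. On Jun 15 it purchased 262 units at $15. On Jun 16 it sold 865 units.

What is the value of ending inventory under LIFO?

Ending inventory = $5,232

Jun 16, 865 sold [LIFO — newest first]: 262 @ $15 + 96 @ $16 + 213 @ $21 + 150 @ $21 + 144 @ $24 = $16,545
Ending inventory: 218 @ $24 = $5,232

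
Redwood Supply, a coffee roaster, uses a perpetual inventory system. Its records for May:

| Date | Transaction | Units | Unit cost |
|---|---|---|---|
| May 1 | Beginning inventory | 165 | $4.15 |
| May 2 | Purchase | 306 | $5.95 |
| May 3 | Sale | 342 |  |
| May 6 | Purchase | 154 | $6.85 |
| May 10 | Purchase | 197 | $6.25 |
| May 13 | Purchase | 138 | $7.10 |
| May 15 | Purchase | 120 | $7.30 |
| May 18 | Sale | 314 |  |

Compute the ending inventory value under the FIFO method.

May 3, 342 sold [FIFO — oldest first]: 165 @ $4.15 + 177 @ $5.95 = $1,737.90
May 18, 314 sold [FIFO — oldest first]: 129 @ $5.95 + 154 @ $6.85 + 31 @ $6.25 = $2,016.20
Total COGS = $1,737.90 + $2,016.20 = $3,754.10
Ending inventory: 166 @ $6.25 + 138 @ $7.10 + 120 @ $7.30 = $2,893.30
Check: goods available $6,647.40 = COGS $3,754.10 + ending $2,893.30

Ending inventory = $2,893.30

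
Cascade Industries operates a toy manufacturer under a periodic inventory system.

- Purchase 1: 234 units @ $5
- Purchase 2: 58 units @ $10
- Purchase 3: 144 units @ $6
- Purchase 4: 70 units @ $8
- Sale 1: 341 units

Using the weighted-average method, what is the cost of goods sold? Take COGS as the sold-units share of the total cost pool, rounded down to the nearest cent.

COGS = $2,139.00

Sale 1, sell 341: 341/506 × $3,174.00 → $2,139.00
Ending inventory (cost pool remaining) = $1,035.00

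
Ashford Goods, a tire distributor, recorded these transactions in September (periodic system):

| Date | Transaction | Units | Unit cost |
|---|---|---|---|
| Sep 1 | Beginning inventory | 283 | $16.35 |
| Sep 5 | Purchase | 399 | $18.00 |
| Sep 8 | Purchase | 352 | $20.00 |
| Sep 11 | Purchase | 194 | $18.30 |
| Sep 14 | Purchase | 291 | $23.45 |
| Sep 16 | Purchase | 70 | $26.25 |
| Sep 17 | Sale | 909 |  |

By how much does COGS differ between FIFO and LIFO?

$2,938.60

FIFO COGS: 283 @ $16.35 + 399 @ $18.00 + 227 @ $20.00 = $16,349.05
LIFO COGS: 70 @ $26.25 + 291 @ $23.45 + 194 @ $18.30 + 352 @ $20.00 + 2 @ $18.00 = $19,287.65
Difference = |$16,349.05 − $19,287.65| = $2,938.60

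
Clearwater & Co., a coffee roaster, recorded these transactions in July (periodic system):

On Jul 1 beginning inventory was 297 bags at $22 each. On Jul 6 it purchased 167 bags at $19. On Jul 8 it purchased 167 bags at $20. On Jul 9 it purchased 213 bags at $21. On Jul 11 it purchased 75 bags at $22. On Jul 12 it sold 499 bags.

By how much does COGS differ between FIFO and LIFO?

$108

FIFO COGS: 297 @ $22 + 167 @ $19 + 35 @ $20 = $10,407
LIFO COGS: 75 @ $22 + 213 @ $21 + 167 @ $20 + 44 @ $19 = $10,299
Difference = |$10,407 − $10,299| = $108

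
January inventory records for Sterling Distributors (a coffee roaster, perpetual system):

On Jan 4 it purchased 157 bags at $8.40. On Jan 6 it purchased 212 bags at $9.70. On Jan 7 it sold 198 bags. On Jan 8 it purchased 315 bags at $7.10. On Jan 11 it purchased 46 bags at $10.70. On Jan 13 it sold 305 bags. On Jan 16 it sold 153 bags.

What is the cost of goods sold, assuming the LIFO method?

COGS = $5,482.30

Jan 7, 198 sold [LIFO — newest first]: 198 @ $9.70 = $1,920.60
Jan 13, 305 sold [LIFO — newest first]: 46 @ $10.70 + 259 @ $7.10 = $2,331.10
Jan 16, 153 sold [LIFO — newest first]: 56 @ $7.10 + 14 @ $9.70 + 83 @ $8.40 = $1,230.60
Total COGS = $1,920.60 + $2,331.10 + $1,230.60 = $5,482.30
Ending inventory: 74 @ $8.40 = $621.60
Check: goods available $6,103.90 = COGS $5,482.30 + ending $621.60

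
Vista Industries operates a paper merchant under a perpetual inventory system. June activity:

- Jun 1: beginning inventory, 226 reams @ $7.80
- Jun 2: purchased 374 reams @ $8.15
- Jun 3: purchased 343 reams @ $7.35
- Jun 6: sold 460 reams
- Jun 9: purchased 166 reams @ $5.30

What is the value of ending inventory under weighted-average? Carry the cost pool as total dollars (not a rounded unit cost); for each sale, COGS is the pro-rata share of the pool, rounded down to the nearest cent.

After Jun 1: 226 on hand, pool $1,762.80 (≈ $7.8000 each)
After Jun 2: 600 on hand, pool $4,810.90 (≈ $8.0182 each)
After Jun 3: 943 on hand, pool $7,331.95 (≈ $7.7751 each)
Jun 6, sell 460: 460/943 × $7,331.95 → $3,576.56
After Jun 9: 649 on hand, pool $4,635.19 (≈ $7.1420 each)
Ending inventory (cost pool remaining) = $4,635.19
Check: goods available $8,211.75 = COGS $3,576.56 + ending $4,635.19

Ending inventory = $4,635.19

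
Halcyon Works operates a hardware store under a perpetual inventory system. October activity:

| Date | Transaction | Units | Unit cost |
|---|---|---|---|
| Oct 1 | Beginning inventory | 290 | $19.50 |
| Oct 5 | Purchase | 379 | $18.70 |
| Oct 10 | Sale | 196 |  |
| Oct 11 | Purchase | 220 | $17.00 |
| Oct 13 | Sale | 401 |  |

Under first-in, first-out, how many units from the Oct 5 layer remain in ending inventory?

Oct 10, 196 sold [FIFO — oldest first]: 196 @ $19.50 = $3,822.00
Oct 13, 401 sold [FIFO — oldest first]: 94 @ $19.50 + 307 @ $18.70 = $7,573.90
Total COGS = $3,822.00 + $7,573.90 = $11,395.90
Ending inventory: 72 @ $18.70 + 220 @ $17.00 = $5,086.40
Check: goods available $16,482.30 = COGS $11,395.90 + ending $5,086.40

72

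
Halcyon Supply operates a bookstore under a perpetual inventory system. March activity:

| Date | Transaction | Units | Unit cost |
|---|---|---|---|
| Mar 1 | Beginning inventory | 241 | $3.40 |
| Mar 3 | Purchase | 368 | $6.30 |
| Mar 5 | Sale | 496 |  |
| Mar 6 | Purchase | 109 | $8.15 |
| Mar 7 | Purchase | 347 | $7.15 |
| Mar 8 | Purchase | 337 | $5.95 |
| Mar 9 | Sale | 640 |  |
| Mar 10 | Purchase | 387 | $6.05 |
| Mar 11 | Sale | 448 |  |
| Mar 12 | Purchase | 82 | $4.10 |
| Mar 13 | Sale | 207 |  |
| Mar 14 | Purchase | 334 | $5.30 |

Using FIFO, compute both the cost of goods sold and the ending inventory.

Mar 5, 496 sold [FIFO — oldest first]: 241 @ $3.40 + 255 @ $6.30 = $2,425.90
Mar 9, 640 sold [FIFO — oldest first]: 113 @ $6.30 + 109 @ $8.15 + 347 @ $7.15 + 71 @ $5.95 = $4,503.75
Mar 11, 448 sold [FIFO — oldest first]: 266 @ $5.95 + 182 @ $6.05 = $2,683.80
Mar 13, 207 sold [FIFO — oldest first]: 205 @ $6.05 + 2 @ $4.10 = $1,248.45
Total COGS = $2,425.90 + $4,503.75 + $2,683.80 + $1,248.45 = $10,861.90
Ending inventory: 80 @ $4.10 + 334 @ $5.30 = $2,098.20

COGS = $10,861.90; ending inventory = $2,098.20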